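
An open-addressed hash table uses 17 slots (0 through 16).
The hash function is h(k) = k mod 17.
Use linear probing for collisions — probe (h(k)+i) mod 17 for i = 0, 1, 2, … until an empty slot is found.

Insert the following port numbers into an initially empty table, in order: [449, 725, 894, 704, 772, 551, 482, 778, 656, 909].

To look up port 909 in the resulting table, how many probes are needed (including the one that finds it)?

449: h=7 => slot 7
725: h=11 => slot 11
894: h=10 => slot 10
704: h=7, probe 7,8 => slot 8
772: h=7, probe 7,8,9 => slot 9
551: h=7, probe 7,8,9,10,11,12 => slot 12
482: h=6 => slot 6
778: h=13 => slot 13
656: h=10, probe 10,11,12,13,14 => slot 14
909: h=8, probe 8,9,10,11,12,13,14,15 => slot 15
Table: [-, -, -, -, -, -, 482, 449, 704, 772, 894, 725, 551, 778, 656, 909, -]
Lookup 909: h=8, probe 8,9,10,11,12,13,14,15 → found at 15.

8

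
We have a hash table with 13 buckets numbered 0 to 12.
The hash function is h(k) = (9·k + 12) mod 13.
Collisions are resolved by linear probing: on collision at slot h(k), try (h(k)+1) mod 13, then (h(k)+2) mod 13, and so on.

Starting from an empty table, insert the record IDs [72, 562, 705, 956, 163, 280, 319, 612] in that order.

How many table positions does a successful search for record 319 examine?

7

72 hashes to 10; slot 10 is free -> place at 10.
562 hashes to 0; slot 0 is free -> place at 0.
705 hashes to 0; 0 taken -> place at 1.
956 hashes to 10; 10 taken -> place at 11.
163 hashes to 10; 10,11 taken -> place at 12.
280 hashes to 10; 10,11,12,0,1 taken -> place at 2.
319 hashes to 10; 10,11,12,0,1,2 taken -> place at 3.
612 hashes to 8; slot 8 is free -> place at 8.
Table: [562, 705, 280, 319, _, _, _, _, 612, _, 72, 956, 163]
Lookup 319: h=10, probe 10,11,12,0,1,2,3 → found at 3.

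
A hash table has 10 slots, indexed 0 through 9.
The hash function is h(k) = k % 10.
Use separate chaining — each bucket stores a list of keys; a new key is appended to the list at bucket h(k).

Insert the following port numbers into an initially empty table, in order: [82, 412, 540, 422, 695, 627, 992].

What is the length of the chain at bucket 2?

4

Insert 82: h=2, bucket 2 empty → new chain.
Insert 412: h=2, bucket 2 nonempty → append to chain.
Insert 540: h=0, bucket 0 empty → new chain.
Insert 422: h=2, bucket 2 nonempty → append to chain.
Insert 695: h=5, bucket 5 empty → new chain.
Insert 627: h=7, bucket 7 empty → new chain.
Insert 992: h=2, bucket 2 nonempty → append to chain.
Final buckets:
0: 540
1: _
2: 82 -> 412 -> 422 -> 992
3: _
4: _
5: 695
6: _
7: 627
8: _
9: _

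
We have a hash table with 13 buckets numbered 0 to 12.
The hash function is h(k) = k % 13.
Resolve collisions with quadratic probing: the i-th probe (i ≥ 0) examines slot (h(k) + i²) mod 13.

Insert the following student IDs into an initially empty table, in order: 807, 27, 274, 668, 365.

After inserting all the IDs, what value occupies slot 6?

807: h=1 → slot 1
27: h=1, probe 1,2 → slot 2
274: h=1, probe 1,2,5 → slot 5
668: h=5, probe 5,6 → slot 6
365: h=1, probe 1,2,5,10 → slot 10
Table: [-, 807, 27, -, -, 274, 668, -, -, -, 365, -, -]

668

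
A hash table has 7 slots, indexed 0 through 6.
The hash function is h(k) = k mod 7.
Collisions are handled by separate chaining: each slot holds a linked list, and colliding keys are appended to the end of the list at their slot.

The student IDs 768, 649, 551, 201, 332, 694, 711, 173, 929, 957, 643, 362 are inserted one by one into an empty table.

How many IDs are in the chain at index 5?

768 → bucket 5
649 → bucket 5 (collision)
551 → bucket 5 (collision)
201 → bucket 5 (collision)
332 → bucket 3
694 → bucket 1
711 → bucket 4
173 → bucket 5 (collision)
929 → bucket 5 (collision)
957 → bucket 5 (collision)
643 → bucket 6
362 → bucket 5 (collision)
Final buckets:
0: ∅
1: 694
2: ∅
3: 332
4: 711
5: 768 -> 649 -> 551 -> 201 -> 173 -> 929 -> 957 -> 362
6: 643

8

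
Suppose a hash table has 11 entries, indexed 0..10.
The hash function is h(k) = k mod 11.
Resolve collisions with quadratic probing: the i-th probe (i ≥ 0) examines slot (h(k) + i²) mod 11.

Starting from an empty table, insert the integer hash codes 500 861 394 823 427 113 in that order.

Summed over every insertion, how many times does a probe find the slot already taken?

4

Insert 500: h=5, slot 5 empty -> index 5.
Insert 861: h=3, slot 3 empty -> index 3.
Insert 394: h=9, slot 9 empty -> index 9.
Insert 823: h=9, slot 9 occupied -> index 10.
Insert 427: h=9, slots 9,10 occupied -> index 2.
Insert 113: h=3, slot 3 occupied -> index 4.
Table: [_, _, 427, 861, 113, 500, _, _, _, 394, 823]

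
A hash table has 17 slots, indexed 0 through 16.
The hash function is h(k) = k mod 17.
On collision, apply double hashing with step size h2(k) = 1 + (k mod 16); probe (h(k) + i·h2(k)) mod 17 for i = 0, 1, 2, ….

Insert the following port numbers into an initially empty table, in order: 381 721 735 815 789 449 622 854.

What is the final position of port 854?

1

381: h=7 -> slot 7
721: h=7, h2=2, probe 7,9 -> slot 9
735: h=4 -> slot 4
815: h=16 -> slot 16
789: h=7, h2=6, probe 7,13 -> slot 13
449: h=7, h2=2, probe 7,9,11 -> slot 11
622: h=10 -> slot 10
854: h=4, h2=7, probe 4,11,1 -> slot 1
Table: [_, 854, _, _, 735, _, _, 381, _, 721, 622, 449, _, 789, _, _, 815]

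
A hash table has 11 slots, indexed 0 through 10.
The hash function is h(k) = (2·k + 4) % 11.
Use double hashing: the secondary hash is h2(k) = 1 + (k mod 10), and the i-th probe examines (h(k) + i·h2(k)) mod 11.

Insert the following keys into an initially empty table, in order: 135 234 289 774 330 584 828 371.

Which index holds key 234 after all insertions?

4

135: h=10 => slot 10
234: h=10, h2=5, probe 10,4 => slot 4
289: h=10, h2=10, probe 10,9 => slot 9
774: h=1 => slot 1
330: h=4, h2=1, probe 4,5 => slot 5
584: h=6 => slot 6
828: h=10, h2=9, probe 10,8 => slot 8
371: h=9, h2=2, probe 9,0 => slot 0
Table: [371, 774, -, -, 234, 330, 584, -, 828, 289, 135]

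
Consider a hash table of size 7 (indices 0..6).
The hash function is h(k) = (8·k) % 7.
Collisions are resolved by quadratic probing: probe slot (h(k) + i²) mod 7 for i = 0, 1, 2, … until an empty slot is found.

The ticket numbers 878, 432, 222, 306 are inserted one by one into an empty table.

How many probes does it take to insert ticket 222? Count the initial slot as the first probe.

878 hashes to 3; slot 3 is free => place at 3.
432 hashes to 5; slot 5 is free => place at 5.
222 hashes to 5; 5 taken => place at 6.
306 hashes to 5; 5,6 taken => place at 2.
Table: [-, -, 306, 878, -, 432, 222]

2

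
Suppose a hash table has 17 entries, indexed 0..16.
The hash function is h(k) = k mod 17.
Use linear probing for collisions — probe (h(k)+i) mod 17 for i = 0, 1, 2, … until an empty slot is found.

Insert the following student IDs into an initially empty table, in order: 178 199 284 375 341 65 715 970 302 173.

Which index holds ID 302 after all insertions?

15

178: h=8 → slot 8
199: h=12 → slot 12
284: h=12, probe 12,13 → slot 13
375: h=1 → slot 1
341: h=1, probe 1,2 → slot 2
65: h=14 → slot 14
715: h=1, probe 1,2,3 → slot 3
970: h=1, probe 1,2,3,4 → slot 4
302: h=13, probe 13,14,15 → slot 15
173: h=3, probe 3,4,5 → slot 5
Table: [∅, 375, 341, 715, 970, 173, ∅, ∅, 178, ∅, ∅, ∅, 199, 284, 65, 302, ∅]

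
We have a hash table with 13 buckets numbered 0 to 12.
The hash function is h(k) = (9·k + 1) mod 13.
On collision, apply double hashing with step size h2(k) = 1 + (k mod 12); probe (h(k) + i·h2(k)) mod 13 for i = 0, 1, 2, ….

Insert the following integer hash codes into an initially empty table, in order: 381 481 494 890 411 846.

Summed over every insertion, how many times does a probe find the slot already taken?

1

381: h=11 → slot 11
481: h=1 → slot 1
494: h=1, h2=3, probe 1,4 → slot 4
890: h=3 → slot 3
411: h=8 → slot 8
846: h=10 → slot 10
Table: [_, 481, _, 890, 494, _, _, _, 411, _, 846, 381, _]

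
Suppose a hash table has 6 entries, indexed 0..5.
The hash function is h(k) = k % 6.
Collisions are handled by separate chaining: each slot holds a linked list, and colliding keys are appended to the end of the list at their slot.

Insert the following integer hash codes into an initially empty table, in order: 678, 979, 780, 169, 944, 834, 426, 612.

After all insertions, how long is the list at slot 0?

5

678 -> bucket 0
979 -> bucket 1
780 -> bucket 0 (collision)
169 -> bucket 1 (collision)
944 -> bucket 2
834 -> bucket 0 (collision)
426 -> bucket 0 (collision)
612 -> bucket 0 (collision)
Final buckets:
0: 678 -> 780 -> 834 -> 426 -> 612
1: 979 -> 169
2: 944
3: -
4: -
5: -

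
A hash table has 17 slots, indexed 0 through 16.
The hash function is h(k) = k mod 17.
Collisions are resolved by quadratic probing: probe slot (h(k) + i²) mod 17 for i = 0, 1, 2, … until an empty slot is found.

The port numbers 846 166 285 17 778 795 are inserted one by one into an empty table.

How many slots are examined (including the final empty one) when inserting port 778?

846 hashes to 13; slot 13 is free => place at 13.
166 hashes to 13; 13 taken => place at 14.
285 hashes to 13; 13,14 taken => place at 0.
17 hashes to 0; 0 taken => place at 1.
778 hashes to 13; 13,14,0 taken => place at 5.
795 hashes to 13; 13,14,0,5 taken => place at 12.
Table: [285, 17, -, -, -, 778, -, -, -, -, -, -, 795, 846, 166, -, -]

4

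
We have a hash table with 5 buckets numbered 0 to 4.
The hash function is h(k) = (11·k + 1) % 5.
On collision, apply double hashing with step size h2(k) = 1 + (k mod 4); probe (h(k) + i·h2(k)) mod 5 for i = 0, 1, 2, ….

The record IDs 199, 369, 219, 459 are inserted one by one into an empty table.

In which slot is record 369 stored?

2

199: h=0 → slot 0
369: h=0, h2=2, probe 0,2 → slot 2
219: h=0, h2=4, probe 0,4 → slot 4
459: h=0, h2=4, probe 0,4,3 → slot 3
Table: [199, —, 369, 459, 219]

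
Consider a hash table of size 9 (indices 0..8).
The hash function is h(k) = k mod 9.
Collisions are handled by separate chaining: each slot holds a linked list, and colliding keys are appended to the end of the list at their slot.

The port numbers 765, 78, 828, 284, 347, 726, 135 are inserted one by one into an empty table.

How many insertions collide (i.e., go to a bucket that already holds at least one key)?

Insert 765: h=0, bucket 0 empty -> new chain.
Insert 78: h=6, bucket 6 empty -> new chain.
Insert 828: h=0, bucket 0 nonempty -> append to chain.
Insert 284: h=5, bucket 5 empty -> new chain.
Insert 347: h=5, bucket 5 nonempty -> append to chain.
Insert 726: h=6, bucket 6 nonempty -> append to chain.
Insert 135: h=0, bucket 0 nonempty -> append to chain.
Final buckets:
0: 765 -> 828 -> 135
1: _
2: _
3: _
4: _
5: 284 -> 347
6: 78 -> 726
7: _
8: _

4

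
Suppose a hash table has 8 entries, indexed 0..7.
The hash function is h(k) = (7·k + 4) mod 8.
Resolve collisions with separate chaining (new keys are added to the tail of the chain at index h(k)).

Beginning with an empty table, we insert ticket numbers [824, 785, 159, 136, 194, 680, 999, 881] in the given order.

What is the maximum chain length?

Insert 824: h=4, bucket 4 empty -> new chain.
Insert 785: h=3, bucket 3 empty -> new chain.
Insert 159: h=5, bucket 5 empty -> new chain.
Insert 136: h=4, bucket 4 nonempty -> append to chain.
Insert 194: h=2, bucket 2 empty -> new chain.
Insert 680: h=4, bucket 4 nonempty -> append to chain.
Insert 999: h=5, bucket 5 nonempty -> append to chain.
Insert 881: h=3, bucket 3 nonempty -> append to chain.
Final buckets:
0: _
1: _
2: 194
3: 785 -> 881
4: 824 -> 136 -> 680
5: 159 -> 999
6: _
7: _

3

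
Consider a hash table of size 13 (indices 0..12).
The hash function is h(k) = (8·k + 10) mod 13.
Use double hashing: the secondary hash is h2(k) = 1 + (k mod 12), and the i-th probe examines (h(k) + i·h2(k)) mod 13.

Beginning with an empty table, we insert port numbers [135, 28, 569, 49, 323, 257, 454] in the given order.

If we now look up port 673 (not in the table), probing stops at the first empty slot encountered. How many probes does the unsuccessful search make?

135 hashes to 11; slot 11 is free → place at 11.
28 hashes to 0; slot 0 is free → place at 0.
569 hashes to 12; slot 12 is free → place at 12.
49 hashes to 12, h2=2; 12 taken → place at 1.
323 hashes to 7; slot 7 is free → place at 7.
257 hashes to 12, h2=6; 12 taken → place at 5.
454 hashes to 2; slot 2 is free → place at 2.
Table: [28, 49, 454, _, _, 257, _, 323, _, _, _, 135, 569]
Lookup 673: h=12, h2=2, probe 12,1,3 → slot 3 empty, not found.

3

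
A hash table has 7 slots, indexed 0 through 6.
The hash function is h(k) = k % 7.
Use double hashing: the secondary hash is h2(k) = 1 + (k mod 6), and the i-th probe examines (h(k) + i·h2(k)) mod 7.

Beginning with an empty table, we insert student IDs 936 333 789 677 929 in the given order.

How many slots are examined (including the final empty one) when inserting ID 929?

5

936 hashes to 5; slot 5 is free => place at 5.
333 hashes to 4; slot 4 is free => place at 4.
789 hashes to 5, h2=4; 5 taken => place at 2.
677 hashes to 5, h2=6; 5,4 taken => place at 3.
929 hashes to 5, h2=6; 5,4,3,2 taken => place at 1.
Table: [—, 929, 789, 677, 333, 936, —]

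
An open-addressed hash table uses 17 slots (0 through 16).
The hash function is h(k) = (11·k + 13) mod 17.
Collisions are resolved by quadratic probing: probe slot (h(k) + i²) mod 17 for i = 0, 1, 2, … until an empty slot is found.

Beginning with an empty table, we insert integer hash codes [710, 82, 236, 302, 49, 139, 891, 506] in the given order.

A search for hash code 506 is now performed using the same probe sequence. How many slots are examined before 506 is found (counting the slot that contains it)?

3

710 hashes to 3; slot 3 is free → place at 3.
82 hashes to 14; slot 14 is free → place at 14.
236 hashes to 8; slot 8 is free → place at 8.
302 hashes to 3; 3 taken → place at 4.
49 hashes to 8; 8 taken → place at 9.
139 hashes to 12; slot 12 is free → place at 12.
891 hashes to 5; slot 5 is free → place at 5.
506 hashes to 3; 3,4 taken → place at 7.
Table: [_, _, _, 710, 302, 891, _, 506, 236, 49, _, _, 139, _, 82, _, _]
Lookup 506: h=3, probe 3,4,7 → found at 7.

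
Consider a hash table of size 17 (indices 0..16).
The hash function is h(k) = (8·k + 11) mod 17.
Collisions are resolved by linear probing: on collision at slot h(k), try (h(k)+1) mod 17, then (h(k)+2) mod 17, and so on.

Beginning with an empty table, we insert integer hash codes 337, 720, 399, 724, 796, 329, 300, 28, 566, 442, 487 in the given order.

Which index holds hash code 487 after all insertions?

337 hashes to 4; slot 4 is free => place at 4.
720 hashes to 8; slot 8 is free => place at 8.
399 hashes to 7; slot 7 is free => place at 7.
724 hashes to 6; slot 6 is free => place at 6.
796 hashes to 4; 4 taken => place at 5.
329 hashes to 8; 8 taken => place at 9.
300 hashes to 14; slot 14 is free => place at 14.
28 hashes to 14; 14 taken => place at 15.
566 hashes to 0; slot 0 is free => place at 0.
442 hashes to 11; slot 11 is free => place at 11.
487 hashes to 14; 14,15 taken => place at 16.
Table: [566, -, -, -, 337, 796, 724, 399, 720, 329, -, 442, -, -, 300, 28, 487]

16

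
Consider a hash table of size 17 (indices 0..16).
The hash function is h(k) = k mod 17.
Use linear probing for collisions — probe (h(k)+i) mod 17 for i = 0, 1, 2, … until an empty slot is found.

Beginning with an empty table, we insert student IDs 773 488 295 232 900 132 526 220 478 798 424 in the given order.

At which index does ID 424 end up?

Insert 773: h=8, slot 8 empty -> index 8.
Insert 488: h=12, slot 12 empty -> index 12.
Insert 295: h=6, slot 6 empty -> index 6.
Insert 232: h=11, slot 11 empty -> index 11.
Insert 900: h=16, slot 16 empty -> index 16.
Insert 132: h=13, slot 13 empty -> index 13.
Insert 526: h=16, slot 16 occupied -> index 0.
Insert 220: h=16, slots 16,0 occupied -> index 1.
Insert 478: h=2, slot 2 empty -> index 2.
Insert 798: h=16, slots 16,0,1,2 occupied -> index 3.
Insert 424: h=16, slots 16,0,1,2,3 occupied -> index 4.
Table: [526, 220, 478, 798, 424, -, 295, -, 773, -, -, 232, 488, 132, -, -, 900]

4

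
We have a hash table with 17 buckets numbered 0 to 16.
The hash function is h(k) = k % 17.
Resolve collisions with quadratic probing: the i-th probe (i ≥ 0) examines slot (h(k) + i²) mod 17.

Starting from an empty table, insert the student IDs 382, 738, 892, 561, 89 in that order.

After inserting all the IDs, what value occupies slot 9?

892

Insert 382: h=8, slot 8 empty -> index 8.
Insert 738: h=7, slot 7 empty -> index 7.
Insert 892: h=8, slot 8 occupied -> index 9.
Insert 561: h=0, slot 0 empty -> index 0.
Insert 89: h=4, slot 4 empty -> index 4.
Table: [561, —, —, —, 89, —, —, 738, 382, 892, —, —, —, —, —, —, —]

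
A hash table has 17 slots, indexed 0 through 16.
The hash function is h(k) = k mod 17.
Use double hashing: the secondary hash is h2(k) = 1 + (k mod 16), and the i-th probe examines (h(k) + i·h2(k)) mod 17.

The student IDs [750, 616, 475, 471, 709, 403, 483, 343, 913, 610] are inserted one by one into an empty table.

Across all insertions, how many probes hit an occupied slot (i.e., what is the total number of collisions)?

5

750 hashes to 2; slot 2 is free -> place at 2.
616 hashes to 4; slot 4 is free -> place at 4.
475 hashes to 16; slot 16 is free -> place at 16.
471 hashes to 12; slot 12 is free -> place at 12.
709 hashes to 12, h2=6; 12 taken -> place at 1.
403 hashes to 12, h2=4; 12,16 taken -> place at 3.
483 hashes to 7; slot 7 is free -> place at 7.
343 hashes to 3, h2=8; 3 taken -> place at 11.
913 hashes to 12, h2=2; 12 taken -> place at 14.
610 hashes to 15; slot 15 is free -> place at 15.
Table: [., 709, 750, 403, 616, ., ., 483, ., ., ., 343, 471, ., 913, 610, 475]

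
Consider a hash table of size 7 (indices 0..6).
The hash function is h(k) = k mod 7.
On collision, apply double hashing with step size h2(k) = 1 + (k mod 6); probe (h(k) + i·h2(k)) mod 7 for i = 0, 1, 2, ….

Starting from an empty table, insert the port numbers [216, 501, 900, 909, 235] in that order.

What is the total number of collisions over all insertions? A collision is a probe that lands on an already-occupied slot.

216: h=6 => slot 6
501: h=4 => slot 4
900: h=4, h2=1, probe 4,5 => slot 5
909: h=6, h2=4, probe 6,3 => slot 3
235: h=4, h2=2, probe 4,6,1 => slot 1
Table: [., 235, ., 909, 501, 900, 216]

4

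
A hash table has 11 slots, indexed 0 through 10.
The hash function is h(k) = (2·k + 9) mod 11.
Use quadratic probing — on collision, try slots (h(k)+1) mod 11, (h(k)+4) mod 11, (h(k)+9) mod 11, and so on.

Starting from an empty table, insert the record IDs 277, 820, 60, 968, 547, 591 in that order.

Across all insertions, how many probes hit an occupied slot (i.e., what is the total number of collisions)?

1

277: h=2 -> slot 2
820: h=10 -> slot 10
60: h=8 -> slot 8
968: h=9 -> slot 9
547: h=3 -> slot 3
591: h=3, probe 3,4 -> slot 4
Table: [—, —, 277, 547, 591, —, —, —, 60, 968, 820]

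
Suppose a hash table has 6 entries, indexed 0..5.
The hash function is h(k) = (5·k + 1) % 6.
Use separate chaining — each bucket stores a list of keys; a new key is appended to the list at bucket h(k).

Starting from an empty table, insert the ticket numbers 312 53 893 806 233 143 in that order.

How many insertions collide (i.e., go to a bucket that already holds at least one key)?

3

312 -> bucket 1
53 -> bucket 2
893 -> bucket 2 (collision)
806 -> bucket 5
233 -> bucket 2 (collision)
143 -> bucket 2 (collision)
Final buckets:
0: —
1: 312
2: 53 -> 893 -> 233 -> 143
3: —
4: —
5: 806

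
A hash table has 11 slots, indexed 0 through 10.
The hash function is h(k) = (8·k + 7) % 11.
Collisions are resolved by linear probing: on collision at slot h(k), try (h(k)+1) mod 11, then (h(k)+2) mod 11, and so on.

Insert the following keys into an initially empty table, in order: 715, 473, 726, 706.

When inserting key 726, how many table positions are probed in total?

Insert 715: h=7, slot 7 empty => index 7.
Insert 473: h=7, slot 7 occupied => index 8.
Insert 726: h=7, slots 7,8 occupied => index 9.
Insert 706: h=1, slot 1 empty => index 1.
Table: [—, 706, —, —, —, —, —, 715, 473, 726, —]

3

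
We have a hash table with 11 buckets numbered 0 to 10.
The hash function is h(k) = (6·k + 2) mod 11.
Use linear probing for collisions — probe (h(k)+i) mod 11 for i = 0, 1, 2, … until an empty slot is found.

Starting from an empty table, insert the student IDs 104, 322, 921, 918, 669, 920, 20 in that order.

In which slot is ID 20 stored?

104: h=10 → slot 10
322: h=9 → slot 9
921: h=6 → slot 6
918: h=10, probe 10,0 → slot 0
669: h=1 → slot 1
920: h=0, probe 0,1,2 → slot 2
20: h=1, probe 1,2,3 → slot 3
Table: [918, 669, 920, 20, —, —, 921, —, —, 322, 104]

3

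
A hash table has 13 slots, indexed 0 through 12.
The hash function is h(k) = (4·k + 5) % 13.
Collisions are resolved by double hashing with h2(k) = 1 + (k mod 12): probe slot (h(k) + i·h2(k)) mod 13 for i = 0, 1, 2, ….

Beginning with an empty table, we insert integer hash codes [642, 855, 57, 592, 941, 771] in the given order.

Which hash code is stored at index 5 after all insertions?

642: h=12 → slot 12
855: h=6 → slot 6
57: h=12, h2=10, probe 12,9 → slot 9
592: h=7 → slot 7
941: h=12, h2=6, probe 12,5 → slot 5
771: h=8 → slot 8
Table: [., ., ., ., ., 941, 855, 592, 771, 57, ., ., 642]

941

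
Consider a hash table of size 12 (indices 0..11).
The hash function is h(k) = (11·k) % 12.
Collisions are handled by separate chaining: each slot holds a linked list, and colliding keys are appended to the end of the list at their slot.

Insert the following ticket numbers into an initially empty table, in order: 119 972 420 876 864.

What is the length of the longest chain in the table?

4

119 -> bucket 1
972 -> bucket 0
420 -> bucket 0 (collision)
876 -> bucket 0 (collision)
864 -> bucket 0 (collision)
Final buckets:
0: 972 -> 420 -> 876 -> 864
1: 119
2: .
3: .
4: .
5: .
6: .
7: .
8: .
9: .
10: .
11: .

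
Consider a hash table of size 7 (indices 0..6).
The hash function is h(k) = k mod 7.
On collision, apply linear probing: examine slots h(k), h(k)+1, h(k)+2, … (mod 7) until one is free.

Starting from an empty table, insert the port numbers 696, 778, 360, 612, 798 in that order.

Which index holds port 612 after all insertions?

5

696 hashes to 3; slot 3 is free => place at 3.
778 hashes to 1; slot 1 is free => place at 1.
360 hashes to 3; 3 taken => place at 4.
612 hashes to 3; 3,4 taken => place at 5.
798 hashes to 0; slot 0 is free => place at 0.
Table: [798, 778, ∅, 696, 360, 612, ∅]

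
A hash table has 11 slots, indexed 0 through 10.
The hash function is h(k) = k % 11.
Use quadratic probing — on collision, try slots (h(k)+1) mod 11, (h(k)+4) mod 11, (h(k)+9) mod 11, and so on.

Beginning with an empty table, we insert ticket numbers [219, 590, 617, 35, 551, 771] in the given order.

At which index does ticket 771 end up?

6

Insert 219: h=10, slot 10 empty -> index 10.
Insert 590: h=7, slot 7 empty -> index 7.
Insert 617: h=1, slot 1 empty -> index 1.
Insert 35: h=2, slot 2 empty -> index 2.
Insert 551: h=1, slots 1,2 occupied -> index 5.
Insert 771: h=1, slots 1,2,5,10 occupied -> index 6.
Table: [_, 617, 35, _, _, 551, 771, 590, _, _, 219]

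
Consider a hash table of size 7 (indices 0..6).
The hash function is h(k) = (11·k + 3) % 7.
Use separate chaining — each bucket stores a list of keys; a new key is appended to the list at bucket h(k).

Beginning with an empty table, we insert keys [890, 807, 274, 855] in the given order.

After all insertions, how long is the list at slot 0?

890 -> bucket 0
807 -> bucket 4
274 -> bucket 0 (collision)
855 -> bucket 0 (collision)
Final buckets:
0: 890 -> 274 -> 855
1: _
2: _
3: _
4: 807
5: _
6: _

3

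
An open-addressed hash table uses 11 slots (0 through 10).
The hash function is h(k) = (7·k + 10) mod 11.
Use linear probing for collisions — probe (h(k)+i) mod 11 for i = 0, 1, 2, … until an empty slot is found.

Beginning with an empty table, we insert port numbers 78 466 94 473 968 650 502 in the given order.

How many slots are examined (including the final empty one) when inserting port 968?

Insert 78: h=6, slot 6 empty -> index 6.
Insert 466: h=5, slot 5 empty -> index 5.
Insert 94: h=8, slot 8 empty -> index 8.
Insert 473: h=10, slot 10 empty -> index 10.
Insert 968: h=10, slot 10 occupied -> index 0.
Insert 650: h=6, slot 6 occupied -> index 7.
Insert 502: h=4, slot 4 empty -> index 4.
Table: [968, ., ., ., 502, 466, 78, 650, 94, ., 473]

2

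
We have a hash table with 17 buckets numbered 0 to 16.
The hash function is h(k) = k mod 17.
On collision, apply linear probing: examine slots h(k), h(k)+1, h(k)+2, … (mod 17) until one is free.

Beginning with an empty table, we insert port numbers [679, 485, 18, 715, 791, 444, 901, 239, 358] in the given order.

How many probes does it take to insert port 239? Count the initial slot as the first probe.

Insert 679: h=16, slot 16 empty -> index 16.
Insert 485: h=9, slot 9 empty -> index 9.
Insert 18: h=1, slot 1 empty -> index 1.
Insert 715: h=1, slot 1 occupied -> index 2.
Insert 791: h=9, slot 9 occupied -> index 10.
Insert 444: h=2, slot 2 occupied -> index 3.
Insert 901: h=0, slot 0 empty -> index 0.
Insert 239: h=1, slots 1,2,3 occupied -> index 4.
Insert 358: h=1, slots 1,2,3,4 occupied -> index 5.
Table: [901, 18, 715, 444, 239, 358, —, —, —, 485, 791, —, —, —, —, —, 679]

4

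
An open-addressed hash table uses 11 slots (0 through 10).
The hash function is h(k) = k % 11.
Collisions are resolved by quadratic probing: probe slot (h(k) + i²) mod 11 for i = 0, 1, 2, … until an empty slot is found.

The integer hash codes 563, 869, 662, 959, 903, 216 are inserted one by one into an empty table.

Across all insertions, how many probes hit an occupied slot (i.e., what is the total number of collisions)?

Insert 563: h=2, slot 2 empty => index 2.
Insert 869: h=0, slot 0 empty => index 0.
Insert 662: h=2, slot 2 occupied => index 3.
Insert 959: h=2, slots 2,3 occupied => index 6.
Insert 903: h=1, slot 1 empty => index 1.
Insert 216: h=7, slot 7 empty => index 7.
Table: [869, 903, 563, 662, -, -, 959, 216, -, -, -]

3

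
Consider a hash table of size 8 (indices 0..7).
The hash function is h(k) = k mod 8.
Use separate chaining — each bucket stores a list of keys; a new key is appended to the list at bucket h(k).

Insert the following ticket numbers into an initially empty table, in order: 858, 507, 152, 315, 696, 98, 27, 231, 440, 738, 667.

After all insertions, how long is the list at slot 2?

3

Insert 858: h=2, bucket 2 empty → new chain.
Insert 507: h=3, bucket 3 empty → new chain.
Insert 152: h=0, bucket 0 empty → new chain.
Insert 315: h=3, bucket 3 nonempty → append to chain.
Insert 696: h=0, bucket 0 nonempty → append to chain.
Insert 98: h=2, bucket 2 nonempty → append to chain.
Insert 27: h=3, bucket 3 nonempty → append to chain.
Insert 231: h=7, bucket 7 empty → new chain.
Insert 440: h=0, bucket 0 nonempty → append to chain.
Insert 738: h=2, bucket 2 nonempty → append to chain.
Insert 667: h=3, bucket 3 nonempty → append to chain.
Final buckets:
0: 152 -> 696 -> 440
1: —
2: 858 -> 98 -> 738
3: 507 -> 315 -> 27 -> 667
4: —
5: —
6: —
7: 231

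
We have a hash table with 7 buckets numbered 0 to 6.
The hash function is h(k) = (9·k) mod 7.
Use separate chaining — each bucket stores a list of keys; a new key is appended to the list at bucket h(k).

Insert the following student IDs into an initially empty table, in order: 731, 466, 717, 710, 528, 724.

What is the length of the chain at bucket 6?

5

Insert 731: h=6, bucket 6 empty -> new chain.
Insert 466: h=1, bucket 1 empty -> new chain.
Insert 717: h=6, bucket 6 nonempty -> append to chain.
Insert 710: h=6, bucket 6 nonempty -> append to chain.
Insert 528: h=6, bucket 6 nonempty -> append to chain.
Insert 724: h=6, bucket 6 nonempty -> append to chain.
Final buckets:
0: ∅
1: 466
2: ∅
3: ∅
4: ∅
5: ∅
6: 731 -> 717 -> 710 -> 528 -> 724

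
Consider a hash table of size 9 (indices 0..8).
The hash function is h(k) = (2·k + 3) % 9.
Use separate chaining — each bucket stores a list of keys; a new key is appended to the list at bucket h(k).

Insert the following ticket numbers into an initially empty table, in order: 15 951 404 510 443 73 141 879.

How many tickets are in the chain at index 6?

15 → bucket 6
951 → bucket 6 (collision)
404 → bucket 1
510 → bucket 6 (collision)
443 → bucket 7
73 → bucket 5
141 → bucket 6 (collision)
879 → bucket 6 (collision)
Final buckets:
0: _
1: 404
2: _
3: _
4: _
5: 73
6: 15 -> 951 -> 510 -> 141 -> 879
7: 443
8: _

5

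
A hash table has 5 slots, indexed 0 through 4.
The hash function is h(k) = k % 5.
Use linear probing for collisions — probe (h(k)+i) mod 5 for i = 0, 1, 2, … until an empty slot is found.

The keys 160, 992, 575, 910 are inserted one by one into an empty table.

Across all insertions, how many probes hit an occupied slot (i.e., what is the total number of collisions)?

Insert 160: h=0, slot 0 empty → index 0.
Insert 992: h=2, slot 2 empty → index 2.
Insert 575: h=0, slot 0 occupied → index 1.
Insert 910: h=0, slots 0,1,2 occupied → index 3.
Table: [160, 575, 992, 910, ∅]

4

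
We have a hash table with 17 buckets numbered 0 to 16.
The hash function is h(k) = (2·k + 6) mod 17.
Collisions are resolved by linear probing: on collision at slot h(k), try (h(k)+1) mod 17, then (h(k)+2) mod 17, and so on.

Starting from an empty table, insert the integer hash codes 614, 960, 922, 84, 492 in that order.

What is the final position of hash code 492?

6

614 hashes to 10; slot 10 is free => place at 10.
960 hashes to 5; slot 5 is free => place at 5.
922 hashes to 14; slot 14 is free => place at 14.
84 hashes to 4; slot 4 is free => place at 4.
492 hashes to 4; 4,5 taken => place at 6.
Table: [., ., ., ., 84, 960, 492, ., ., ., 614, ., ., ., 922, ., .]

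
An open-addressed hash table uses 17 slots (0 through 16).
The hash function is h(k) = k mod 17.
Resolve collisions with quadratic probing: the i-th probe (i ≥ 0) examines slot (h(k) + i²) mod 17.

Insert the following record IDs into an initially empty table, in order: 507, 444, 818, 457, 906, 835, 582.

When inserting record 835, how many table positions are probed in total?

3

Insert 507: h=14, slot 14 empty => index 14.
Insert 444: h=2, slot 2 empty => index 2.
Insert 818: h=2, slot 2 occupied => index 3.
Insert 457: h=15, slot 15 empty => index 15.
Insert 906: h=5, slot 5 empty => index 5.
Insert 835: h=2, slots 2,3 occupied => index 6.
Insert 582: h=4, slot 4 empty => index 4.
Table: [_, _, 444, 818, 582, 906, 835, _, _, _, _, _, _, _, 507, 457, _]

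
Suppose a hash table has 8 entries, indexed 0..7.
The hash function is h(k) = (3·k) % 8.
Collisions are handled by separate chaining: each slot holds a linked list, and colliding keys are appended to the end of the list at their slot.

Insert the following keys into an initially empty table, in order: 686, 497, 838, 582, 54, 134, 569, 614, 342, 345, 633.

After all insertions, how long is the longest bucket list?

Insert 686: h=2, bucket 2 empty → new chain.
Insert 497: h=3, bucket 3 empty → new chain.
Insert 838: h=2, bucket 2 nonempty → append to chain.
Insert 582: h=2, bucket 2 nonempty → append to chain.
Insert 54: h=2, bucket 2 nonempty → append to chain.
Insert 134: h=2, bucket 2 nonempty → append to chain.
Insert 569: h=3, bucket 3 nonempty → append to chain.
Insert 614: h=2, bucket 2 nonempty → append to chain.
Insert 342: h=2, bucket 2 nonempty → append to chain.
Insert 345: h=3, bucket 3 nonempty → append to chain.
Insert 633: h=3, bucket 3 nonempty → append to chain.
Final buckets:
0: _
1: _
2: 686 -> 838 -> 582 -> 54 -> 134 -> 614 -> 342
3: 497 -> 569 -> 345 -> 633
4: _
5: _
6: _
7: _

7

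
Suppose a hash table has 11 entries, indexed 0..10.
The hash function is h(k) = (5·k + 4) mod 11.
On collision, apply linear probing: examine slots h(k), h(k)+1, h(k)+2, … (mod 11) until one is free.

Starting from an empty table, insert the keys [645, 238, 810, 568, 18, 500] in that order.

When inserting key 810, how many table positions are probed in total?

645: h=6 -> slot 6
238: h=6, probe 6,7 -> slot 7
810: h=6, probe 6,7,8 -> slot 8
568: h=6, probe 6,7,8,9 -> slot 9
18: h=6, probe 6,7,8,9,10 -> slot 10
500: h=7, probe 7,8,9,10,0 -> slot 0
Table: [500, ∅, ∅, ∅, ∅, ∅, 645, 238, 810, 568, 18]

3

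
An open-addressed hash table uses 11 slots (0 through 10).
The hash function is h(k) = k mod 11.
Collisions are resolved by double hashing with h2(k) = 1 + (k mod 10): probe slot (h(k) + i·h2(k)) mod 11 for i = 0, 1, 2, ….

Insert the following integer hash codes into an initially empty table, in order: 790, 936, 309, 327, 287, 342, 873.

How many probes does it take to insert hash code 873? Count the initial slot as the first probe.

4

790: h=9 => slot 9
936: h=1 => slot 1
309: h=1, h2=10, probe 1,0 => slot 0
327: h=8 => slot 8
287: h=1, h2=8, probe 1,9,6 => slot 6
342: h=1, h2=3, probe 1,4 => slot 4
873: h=4, h2=4, probe 4,8,1,5 => slot 5
Table: [309, 936, -, -, 342, 873, 287, -, 327, 790, -]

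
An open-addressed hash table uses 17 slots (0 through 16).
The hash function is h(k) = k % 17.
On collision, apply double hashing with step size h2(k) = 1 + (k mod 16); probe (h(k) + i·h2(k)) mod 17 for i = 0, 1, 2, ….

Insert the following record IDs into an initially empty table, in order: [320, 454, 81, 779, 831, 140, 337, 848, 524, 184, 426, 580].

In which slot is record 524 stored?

320: h=14 → slot 14
454: h=12 → slot 12
81: h=13 → slot 13
779: h=14, h2=12, probe 14,9 → slot 9
831: h=15 → slot 15
140: h=4 → slot 4
337: h=14, h2=2, probe 14,16 → slot 16
848: h=15, h2=1, probe 15,16,0 → slot 0
524: h=14, h2=13, probe 14,10 → slot 10
184: h=14, h2=9, probe 14,6 → slot 6
426: h=1 → slot 1
580: h=2 → slot 2
Table: [848, 426, 580, ., 140, ., 184, ., ., 779, 524, ., 454, 81, 320, 831, 337]

10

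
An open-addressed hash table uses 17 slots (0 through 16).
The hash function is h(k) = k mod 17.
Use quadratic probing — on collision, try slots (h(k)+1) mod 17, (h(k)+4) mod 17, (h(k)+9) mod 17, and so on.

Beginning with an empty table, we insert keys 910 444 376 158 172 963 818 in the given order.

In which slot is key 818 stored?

910 hashes to 9; slot 9 is free -> place at 9.
444 hashes to 2; slot 2 is free -> place at 2.
376 hashes to 2; 2 taken -> place at 3.
158 hashes to 5; slot 5 is free -> place at 5.
172 hashes to 2; 2,3 taken -> place at 6.
963 hashes to 11; slot 11 is free -> place at 11.
818 hashes to 2; 2,3,6,11 taken -> place at 1.
Table: [—, 818, 444, 376, —, 158, 172, —, —, 910, —, 963, —, —, —, —, —]

1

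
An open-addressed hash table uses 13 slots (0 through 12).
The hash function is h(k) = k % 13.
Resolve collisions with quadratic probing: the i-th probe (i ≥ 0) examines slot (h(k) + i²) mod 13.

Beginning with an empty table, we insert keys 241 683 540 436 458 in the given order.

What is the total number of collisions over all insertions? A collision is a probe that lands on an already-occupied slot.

241 hashes to 7; slot 7 is free -> place at 7.
683 hashes to 7; 7 taken -> place at 8.
540 hashes to 7; 7,8 taken -> place at 11.
436 hashes to 7; 7,8,11 taken -> place at 3.
458 hashes to 3; 3 taken -> place at 4.
Table: [∅, ∅, ∅, 436, 458, ∅, ∅, 241, 683, ∅, ∅, 540, ∅]

7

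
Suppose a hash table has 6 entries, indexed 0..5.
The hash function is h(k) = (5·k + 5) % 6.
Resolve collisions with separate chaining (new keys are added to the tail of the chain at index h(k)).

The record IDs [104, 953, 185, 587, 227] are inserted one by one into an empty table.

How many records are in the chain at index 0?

4

104 -> bucket 3
953 -> bucket 0
185 -> bucket 0 (collision)
587 -> bucket 0 (collision)
227 -> bucket 0 (collision)
Final buckets:
0: 953 -> 185 -> 587 -> 227
1: .
2: .
3: 104
4: .
5: .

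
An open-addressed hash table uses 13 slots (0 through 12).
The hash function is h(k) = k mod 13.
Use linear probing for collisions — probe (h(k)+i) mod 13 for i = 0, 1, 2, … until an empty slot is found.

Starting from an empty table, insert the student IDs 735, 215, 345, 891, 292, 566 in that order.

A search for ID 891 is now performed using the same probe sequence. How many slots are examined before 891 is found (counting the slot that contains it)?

Insert 735: h=7, slot 7 empty => index 7.
Insert 215: h=7, slot 7 occupied => index 8.
Insert 345: h=7, slots 7,8 occupied => index 9.
Insert 891: h=7, slots 7,8,9 occupied => index 10.
Insert 292: h=6, slot 6 empty => index 6.
Insert 566: h=7, slots 7,8,9,10 occupied => index 11.
Table: [∅, ∅, ∅, ∅, ∅, ∅, 292, 735, 215, 345, 891, 566, ∅]
Lookup 891: h=7, probe 7,8,9,10 → found at 10.

4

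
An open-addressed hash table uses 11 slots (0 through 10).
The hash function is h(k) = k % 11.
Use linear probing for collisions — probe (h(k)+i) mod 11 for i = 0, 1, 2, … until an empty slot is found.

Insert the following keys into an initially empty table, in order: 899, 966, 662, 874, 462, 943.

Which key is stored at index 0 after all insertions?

462

899 hashes to 8; slot 8 is free => place at 8.
966 hashes to 9; slot 9 is free => place at 9.
662 hashes to 2; slot 2 is free => place at 2.
874 hashes to 5; slot 5 is free => place at 5.
462 hashes to 0; slot 0 is free => place at 0.
943 hashes to 8; 8,9 taken => place at 10.
Table: [462, _, 662, _, _, 874, _, _, 899, 966, 943]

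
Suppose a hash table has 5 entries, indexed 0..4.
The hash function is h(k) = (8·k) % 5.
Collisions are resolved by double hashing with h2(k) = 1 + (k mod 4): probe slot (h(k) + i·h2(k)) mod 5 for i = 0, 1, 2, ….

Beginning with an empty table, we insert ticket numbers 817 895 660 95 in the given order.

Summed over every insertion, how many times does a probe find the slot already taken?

3

Insert 817: h=1, slot 1 empty => index 1.
Insert 895: h=0, slot 0 empty => index 0.
Insert 660: h=0, h2=1, slots 0,1 occupied => index 2.
Insert 95: h=0, h2=4, slot 0 occupied => index 4.
Table: [895, 817, 660, ., 95]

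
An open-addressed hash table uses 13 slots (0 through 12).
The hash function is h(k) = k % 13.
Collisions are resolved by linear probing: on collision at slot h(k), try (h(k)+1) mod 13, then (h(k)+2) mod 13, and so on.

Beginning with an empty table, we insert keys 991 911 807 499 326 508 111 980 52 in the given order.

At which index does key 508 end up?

Insert 991: h=3, slot 3 empty -> index 3.
Insert 911: h=1, slot 1 empty -> index 1.
Insert 807: h=1, slot 1 occupied -> index 2.
Insert 499: h=5, slot 5 empty -> index 5.
Insert 326: h=1, slots 1,2,3 occupied -> index 4.
Insert 508: h=1, slots 1,2,3,4,5 occupied -> index 6.
Insert 111: h=7, slot 7 empty -> index 7.
Insert 980: h=5, slots 5,6,7 occupied -> index 8.
Insert 52: h=0, slot 0 empty -> index 0.
Table: [52, 911, 807, 991, 326, 499, 508, 111, 980, _, _, _, _]

6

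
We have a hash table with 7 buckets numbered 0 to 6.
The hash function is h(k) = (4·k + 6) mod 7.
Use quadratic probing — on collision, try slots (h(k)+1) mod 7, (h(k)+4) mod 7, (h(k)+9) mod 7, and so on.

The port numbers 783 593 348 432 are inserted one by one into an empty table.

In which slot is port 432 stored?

Insert 783: h=2, slot 2 empty -> index 2.
Insert 593: h=5, slot 5 empty -> index 5.
Insert 348: h=5, slot 5 occupied -> index 6.
Insert 432: h=5, slots 5,6,2 occupied -> index 0.
Table: [432, ., 783, ., ., 593, 348]

0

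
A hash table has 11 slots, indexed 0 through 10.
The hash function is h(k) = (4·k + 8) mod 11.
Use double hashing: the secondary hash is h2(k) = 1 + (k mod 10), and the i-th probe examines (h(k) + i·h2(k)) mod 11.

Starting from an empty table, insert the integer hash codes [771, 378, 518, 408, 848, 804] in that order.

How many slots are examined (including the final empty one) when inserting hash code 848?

771: h=1 → slot 1
378: h=2 → slot 2
518: h=1, h2=9, probe 1,10 → slot 10
408: h=1, h2=9, probe 1,10,8 → slot 8
848: h=1, h2=9, probe 1,10,8,6 → slot 6
804: h=1, h2=5, probe 1,6,0 → slot 0
Table: [804, 771, 378, —, —, —, 848, —, 408, —, 518]

4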